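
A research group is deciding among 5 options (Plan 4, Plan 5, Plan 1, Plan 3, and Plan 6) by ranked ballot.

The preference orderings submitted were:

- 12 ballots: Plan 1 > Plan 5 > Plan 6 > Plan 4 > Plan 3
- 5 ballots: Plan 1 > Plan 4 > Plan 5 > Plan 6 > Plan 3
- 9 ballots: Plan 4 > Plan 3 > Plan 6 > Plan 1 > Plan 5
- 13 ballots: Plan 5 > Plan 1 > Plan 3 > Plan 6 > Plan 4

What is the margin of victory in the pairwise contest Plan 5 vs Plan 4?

11

Ballots ranking Plan 5 above Plan 4: 12+13 = 25.
Ballots ranking Plan 4 above Plan 5: 5+9 = 14.
Plan 5 wins 25–14, a margin of 11.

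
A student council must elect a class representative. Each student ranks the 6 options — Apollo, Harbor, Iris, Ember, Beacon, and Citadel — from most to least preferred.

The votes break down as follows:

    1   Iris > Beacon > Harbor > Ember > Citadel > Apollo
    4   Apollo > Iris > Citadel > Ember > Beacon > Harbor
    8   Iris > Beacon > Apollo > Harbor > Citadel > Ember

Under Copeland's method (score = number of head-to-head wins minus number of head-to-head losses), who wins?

Iris

Pairwise results:
  Apollo vs Harbor: Apollo wins 12–1.
  Apollo vs Iris: Iris wins 9–4.
  Apollo vs Ember: Apollo wins 12–1.
  Apollo vs Beacon: Beacon wins 9–4.
  Apollo vs Citadel: Apollo wins 12–1.
  Harbor vs Iris: Iris wins 13–0.
  Harbor vs Ember: Harbor wins 9–4.
  Harbor vs Beacon: Beacon wins 13–0.
  Harbor vs Citadel: Harbor wins 9–4.
  Iris vs Ember: Iris wins 13–0.
  Iris vs Beacon: Iris wins 13–0.
  Iris vs Citadel: Iris wins 13–0.
  Ember vs Beacon: Beacon wins 9–4.
  Ember vs Citadel: Citadel wins 12–1.
  Beacon vs Citadel: Beacon wins 9–4.
Copeland scores (wins − losses):
  Apollo: 3 − 2 = 1
  Harbor: 2 − 3 = -1
  Iris: 5 − 0 = 5
  Ember: 0 − 5 = -5
  Beacon: 4 − 1 = 3
  Citadel: 1 − 4 = -3
Iris has the best Copeland score.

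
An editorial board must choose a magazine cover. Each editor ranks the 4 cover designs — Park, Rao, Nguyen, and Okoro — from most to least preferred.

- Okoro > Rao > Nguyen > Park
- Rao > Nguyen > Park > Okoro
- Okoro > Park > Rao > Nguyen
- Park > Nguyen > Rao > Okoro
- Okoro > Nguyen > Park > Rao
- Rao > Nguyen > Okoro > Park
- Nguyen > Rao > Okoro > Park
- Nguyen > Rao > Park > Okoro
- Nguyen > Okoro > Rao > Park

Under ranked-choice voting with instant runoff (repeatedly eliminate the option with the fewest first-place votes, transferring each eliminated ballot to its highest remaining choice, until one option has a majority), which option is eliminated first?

Round 1: Nguyen 3, Okoro 3, Rao 2, Park 1. Park has the fewest and is eliminated.
Round 2: Nguyen 4, Okoro 3, Rao 2. Rao has the fewest and is eliminated.
Round 3: Nguyen 6, Okoro 3. Nguyen has a majority.

Park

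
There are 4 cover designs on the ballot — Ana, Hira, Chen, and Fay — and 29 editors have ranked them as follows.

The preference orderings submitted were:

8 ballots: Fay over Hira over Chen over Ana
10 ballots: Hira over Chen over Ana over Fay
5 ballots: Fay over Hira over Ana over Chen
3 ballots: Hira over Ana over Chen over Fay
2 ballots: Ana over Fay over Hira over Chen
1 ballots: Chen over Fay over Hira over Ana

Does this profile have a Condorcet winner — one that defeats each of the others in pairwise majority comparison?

Head-to-head results (29 voters total):
Ana vs Hira: Hira wins 27–2.
Ana vs Chen: Chen wins 19–10.
Ana vs Fay: Ana wins 15–14.
Hira vs Chen: Hira wins 28–1.
Hira vs Fay: Fay wins 16–13.
Chen vs Fay: Fay wins 15–14.
No candidate beats all others: Ana beats Fay beats Hira beats Ana, a majority cycle.

No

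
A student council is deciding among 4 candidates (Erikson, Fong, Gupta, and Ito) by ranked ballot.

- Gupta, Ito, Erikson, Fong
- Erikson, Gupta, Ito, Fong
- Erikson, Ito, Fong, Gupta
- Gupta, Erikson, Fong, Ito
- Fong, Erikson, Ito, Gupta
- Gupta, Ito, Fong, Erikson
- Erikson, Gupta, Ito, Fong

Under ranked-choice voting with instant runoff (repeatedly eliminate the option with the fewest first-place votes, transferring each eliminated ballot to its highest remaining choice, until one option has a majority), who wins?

Erikson

Round 1: Erikson 3, Gupta 3, Fong 1, Ito 0. Ito has the fewest and is eliminated.
Round 2: Erikson 3, Gupta 3, Fong 1. Fong has the fewest and is eliminated.
Round 3: Erikson 4, Gupta 3. Erikson has a majority.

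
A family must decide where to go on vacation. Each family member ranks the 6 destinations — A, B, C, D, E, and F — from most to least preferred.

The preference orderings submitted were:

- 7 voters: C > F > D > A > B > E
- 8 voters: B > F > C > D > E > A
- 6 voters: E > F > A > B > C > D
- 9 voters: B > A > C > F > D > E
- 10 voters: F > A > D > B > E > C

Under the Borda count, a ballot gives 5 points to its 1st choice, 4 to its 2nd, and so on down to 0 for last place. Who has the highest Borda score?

Borda scores:
  A: 7·2 + 8·0 + 6·3 + 9·4 + 10·4 = 108
  B: 7·1 + 8·5 + 6·2 + 9·5 + 10·2 = 124
  C: 7·5 + 8·3 + 6·1 + 9·3 + 10·0 = 92
  D: 7·3 + 8·2 + 6·0 + 9·1 + 10·3 = 76
  E: 7·0 + 8·1 + 6·5 + 9·0 + 10·1 = 48
  F: 7·4 + 8·4 + 6·4 + 9·2 + 10·5 = 152
F has the highest total.

F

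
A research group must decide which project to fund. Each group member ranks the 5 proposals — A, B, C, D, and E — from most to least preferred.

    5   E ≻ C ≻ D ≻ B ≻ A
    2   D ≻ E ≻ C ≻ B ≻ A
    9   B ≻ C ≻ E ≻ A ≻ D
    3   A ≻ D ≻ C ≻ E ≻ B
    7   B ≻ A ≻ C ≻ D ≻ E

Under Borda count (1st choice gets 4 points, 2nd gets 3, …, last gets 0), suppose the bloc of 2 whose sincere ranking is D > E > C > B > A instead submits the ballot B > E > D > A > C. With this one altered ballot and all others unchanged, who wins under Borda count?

Borda totals with the altered ballot: A 44, B 77, C 62, D 30, E 47.
The winner is unchanged: still B.

B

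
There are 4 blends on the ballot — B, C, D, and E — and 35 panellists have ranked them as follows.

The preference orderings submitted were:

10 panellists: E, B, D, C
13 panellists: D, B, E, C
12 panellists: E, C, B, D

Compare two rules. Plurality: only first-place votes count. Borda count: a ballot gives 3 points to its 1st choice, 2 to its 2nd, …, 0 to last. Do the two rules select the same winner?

Yes

Plurality first-place counts: B 0, C 0, D 13, E 22 → E.
Borda totals: B 58, C 24, D 49, E 79 → E.
The two rules agree on E.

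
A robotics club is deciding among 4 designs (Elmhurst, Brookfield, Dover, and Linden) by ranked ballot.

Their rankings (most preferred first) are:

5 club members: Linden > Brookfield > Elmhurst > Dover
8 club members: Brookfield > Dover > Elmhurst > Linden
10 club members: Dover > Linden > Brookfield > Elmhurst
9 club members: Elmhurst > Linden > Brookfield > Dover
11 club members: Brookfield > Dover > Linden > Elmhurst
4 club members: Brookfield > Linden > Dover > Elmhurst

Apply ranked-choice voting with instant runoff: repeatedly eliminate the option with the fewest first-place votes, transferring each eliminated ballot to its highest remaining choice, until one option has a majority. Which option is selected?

Round 1: Brookfield 23, Dover 10, Elmhurst 9, Linden 5. Linden has the fewest and is eliminated.
Round 2: Brookfield 28, Dover 10, Elmhurst 9. Brookfield has a majority.

Brookfield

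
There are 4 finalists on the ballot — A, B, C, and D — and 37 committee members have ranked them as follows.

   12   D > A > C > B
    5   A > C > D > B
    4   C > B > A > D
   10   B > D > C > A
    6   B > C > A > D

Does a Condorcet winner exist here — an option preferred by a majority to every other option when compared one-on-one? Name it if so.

No Condorcet winner

Head-to-head results (37 voters total):
A vs B: B wins 20–17.
A vs C: C wins 20–17.
A vs D: D wins 22–15.
B vs C: C wins 21–16.
B vs D: B wins 20–17.
C vs D: D wins 22–15.
No candidate beats all others: B beats D beats C beats B, a majority cycle.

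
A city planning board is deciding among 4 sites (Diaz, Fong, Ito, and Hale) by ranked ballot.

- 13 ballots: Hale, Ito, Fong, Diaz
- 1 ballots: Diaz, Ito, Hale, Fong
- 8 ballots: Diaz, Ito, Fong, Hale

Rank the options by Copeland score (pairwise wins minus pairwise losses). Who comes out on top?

Pairwise results:
  Diaz vs Fong: Fong wins 13–9.
  Diaz vs Ito: Ito wins 13–9.
  Diaz vs Hale: Hale wins 13–9.
  Fong vs Ito: Ito wins 22–0.
  Fong vs Hale: Hale wins 14–8.
  Ito vs Hale: Hale wins 13–9.
Copeland scores (wins − losses):
  Diaz: 0 − 3 = -3
  Fong: 1 − 2 = -1
  Ito: 2 − 1 = 1
  Hale: 3 − 0 = 3
Hale has the best Copeland score.

Hale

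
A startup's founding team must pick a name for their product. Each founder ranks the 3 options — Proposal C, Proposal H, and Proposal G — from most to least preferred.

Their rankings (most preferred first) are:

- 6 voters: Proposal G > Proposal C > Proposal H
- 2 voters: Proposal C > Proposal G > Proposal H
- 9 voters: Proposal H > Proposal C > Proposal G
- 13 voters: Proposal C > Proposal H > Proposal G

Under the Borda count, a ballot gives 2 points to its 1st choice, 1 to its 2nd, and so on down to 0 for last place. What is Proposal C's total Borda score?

Borda scores:
  Proposal C: 6·1 + 2·2 + 9·1 + 13·2 = 45
  Proposal H: 6·0 + 2·0 + 9·2 + 13·1 = 31
  Proposal G: 6·2 + 2·1 + 9·0 + 13·0 = 14

45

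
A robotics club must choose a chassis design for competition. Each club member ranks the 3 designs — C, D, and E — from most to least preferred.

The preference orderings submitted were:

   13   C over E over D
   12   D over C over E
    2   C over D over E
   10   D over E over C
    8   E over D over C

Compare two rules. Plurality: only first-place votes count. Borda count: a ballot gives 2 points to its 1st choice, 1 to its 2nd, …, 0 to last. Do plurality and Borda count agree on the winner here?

Plurality first-place counts: C 15, D 22, E 8 → D.
Borda totals: C 42, D 54, E 39 → D.
The two rules agree on D.

Yes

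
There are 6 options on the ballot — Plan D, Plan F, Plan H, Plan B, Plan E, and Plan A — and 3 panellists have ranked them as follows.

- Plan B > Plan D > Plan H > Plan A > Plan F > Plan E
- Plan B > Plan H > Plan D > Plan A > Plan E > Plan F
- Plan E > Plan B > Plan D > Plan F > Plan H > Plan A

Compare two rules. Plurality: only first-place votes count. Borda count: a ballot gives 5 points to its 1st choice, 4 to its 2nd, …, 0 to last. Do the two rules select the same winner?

Yes

Plurality first-place counts: Plan D 0, Plan F 0, Plan H 0, Plan B 2, Plan E 1, Plan A 0 → Plan B.
Borda totals: Plan D 10, Plan F 3, Plan H 8, Plan B 14, Plan E 6, Plan A 4 → Plan B.
The two rules agree on Plan B.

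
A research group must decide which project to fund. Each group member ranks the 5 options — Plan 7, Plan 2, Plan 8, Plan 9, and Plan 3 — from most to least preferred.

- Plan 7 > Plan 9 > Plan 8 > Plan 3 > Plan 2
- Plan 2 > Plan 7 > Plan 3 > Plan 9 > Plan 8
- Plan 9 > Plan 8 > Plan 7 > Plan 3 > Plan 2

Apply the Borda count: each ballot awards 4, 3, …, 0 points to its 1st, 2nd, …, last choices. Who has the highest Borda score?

Plan 7

Borda scores:
  Plan 7: 4 + 3 + 2 = 9
  Plan 2: 0 + 4 + 0 = 4
  Plan 8: 2 + 0 + 3 = 5
  Plan 9: 3 + 1 + 4 = 8
  Plan 3: 1 + 2 + 1 = 4
Plan 7 has the highest total.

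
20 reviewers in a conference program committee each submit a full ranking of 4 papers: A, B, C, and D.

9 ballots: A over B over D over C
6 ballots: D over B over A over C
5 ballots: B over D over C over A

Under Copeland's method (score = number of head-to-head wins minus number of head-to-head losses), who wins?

Pairwise results:
  A vs B: B wins 11–9.
  A vs C: A wins 15–5.
  A vs D: D wins 11–9.
  B vs C: B wins 20–0.
  B vs D: B wins 14–6.
  C vs D: D wins 20–0.
Copeland scores (wins − losses):
  A: 1 − 2 = -1
  B: 3 − 0 = 3
  C: 0 − 3 = -3
  D: 2 − 1 = 1
B has the best Copeland score.

B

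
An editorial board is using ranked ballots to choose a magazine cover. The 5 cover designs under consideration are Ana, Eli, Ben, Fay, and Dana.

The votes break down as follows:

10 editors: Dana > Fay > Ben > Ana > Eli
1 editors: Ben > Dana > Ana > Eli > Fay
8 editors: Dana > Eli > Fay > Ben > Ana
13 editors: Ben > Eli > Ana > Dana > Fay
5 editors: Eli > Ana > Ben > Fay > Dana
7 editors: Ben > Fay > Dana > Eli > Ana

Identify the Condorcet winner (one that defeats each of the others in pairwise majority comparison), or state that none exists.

Head-to-head results (44 voters total):
Ana vs Eli: Eli wins 33–11.
Ana vs Ben: Ben wins 39–5.
Ana vs Fay: Fay wins 25–19.
Ana vs Dana: Dana wins 26–18.
Eli vs Ben: Ben wins 31–13.
Eli vs Fay: Eli wins 27–17.
Eli vs Dana: Dana wins 26–18.
Ben vs Fay: Ben wins 26–18.
Ben vs Dana: Ben wins 26–18.
Fay vs Dana: Dana wins 32–12.
Ben beats each rival — Ana (39–5), Eli (31–13), Fay (26–18), Dana (26–18) — so Ben is the Condorcet winner.

Ben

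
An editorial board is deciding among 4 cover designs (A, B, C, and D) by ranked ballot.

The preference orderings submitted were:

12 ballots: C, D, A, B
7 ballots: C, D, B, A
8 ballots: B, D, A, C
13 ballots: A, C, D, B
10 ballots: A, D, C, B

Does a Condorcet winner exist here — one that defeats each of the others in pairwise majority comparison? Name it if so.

No Condorcet winner

Head-to-head results (50 voters total):
A vs B: A wins 35–15.
A vs C: A wins 31–19.
A vs D: D wins 27–23.
B vs C: C wins 42–8.
B vs D: D wins 42–8.
C vs D: C wins 32–18.
No candidate beats all others: A beats C beats D beats A, a majority cycle.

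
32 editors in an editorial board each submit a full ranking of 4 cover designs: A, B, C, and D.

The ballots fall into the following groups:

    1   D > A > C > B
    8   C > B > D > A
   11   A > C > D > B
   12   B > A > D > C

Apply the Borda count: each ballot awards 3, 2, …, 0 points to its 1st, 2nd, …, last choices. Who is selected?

A

Borda scores:
  A: 2 + 8·0 + 11·3 + 12·2 = 59
  B: 0 + 8·2 + 11·0 + 12·3 = 52
  C: 1 + 8·3 + 11·2 + 12·0 = 47
  D: 3 + 8·1 + 11·1 + 12·1 = 34
A has the highest total.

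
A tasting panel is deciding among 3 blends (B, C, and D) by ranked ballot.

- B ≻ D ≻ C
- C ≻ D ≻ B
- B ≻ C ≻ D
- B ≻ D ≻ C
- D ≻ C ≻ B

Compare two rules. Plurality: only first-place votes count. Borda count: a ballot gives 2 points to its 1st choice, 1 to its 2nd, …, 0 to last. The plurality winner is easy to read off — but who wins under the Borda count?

B

Plurality first-place counts: B 3, C 1, D 1 → B.
Borda totals: B 6, C 4, D 5 → B.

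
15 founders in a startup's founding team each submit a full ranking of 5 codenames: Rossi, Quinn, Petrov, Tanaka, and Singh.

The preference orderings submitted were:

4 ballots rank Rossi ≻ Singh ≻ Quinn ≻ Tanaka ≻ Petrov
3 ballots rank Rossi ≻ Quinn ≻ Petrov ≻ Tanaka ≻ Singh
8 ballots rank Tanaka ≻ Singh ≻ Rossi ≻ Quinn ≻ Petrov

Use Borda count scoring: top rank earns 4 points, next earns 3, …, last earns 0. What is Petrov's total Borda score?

Borda scores:
  Rossi: 4·4 + 3·4 + 8·2 = 44
  Quinn: 4·2 + 3·3 + 8·1 = 25
  Petrov: 4·0 + 3·2 + 8·0 = 6
  Tanaka: 4·1 + 3·1 + 8·4 = 39
  Singh: 4·3 + 3·0 + 8·3 = 36

6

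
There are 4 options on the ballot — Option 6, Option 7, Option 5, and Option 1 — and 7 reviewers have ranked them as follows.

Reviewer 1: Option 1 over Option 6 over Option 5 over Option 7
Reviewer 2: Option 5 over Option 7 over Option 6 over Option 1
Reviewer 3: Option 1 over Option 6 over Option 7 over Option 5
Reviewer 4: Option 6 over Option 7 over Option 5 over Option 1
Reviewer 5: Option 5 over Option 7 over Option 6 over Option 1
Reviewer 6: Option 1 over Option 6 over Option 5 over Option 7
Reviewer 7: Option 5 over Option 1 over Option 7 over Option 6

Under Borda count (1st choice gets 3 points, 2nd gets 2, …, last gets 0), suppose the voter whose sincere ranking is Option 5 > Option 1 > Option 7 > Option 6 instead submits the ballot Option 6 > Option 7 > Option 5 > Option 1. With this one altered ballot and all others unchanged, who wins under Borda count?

Option 6

Borda totals with the altered ballot: Option 6 14, Option 7 9, Option 5 10, Option 1 9.
The switch changes the winner from Option 5 to Option 6.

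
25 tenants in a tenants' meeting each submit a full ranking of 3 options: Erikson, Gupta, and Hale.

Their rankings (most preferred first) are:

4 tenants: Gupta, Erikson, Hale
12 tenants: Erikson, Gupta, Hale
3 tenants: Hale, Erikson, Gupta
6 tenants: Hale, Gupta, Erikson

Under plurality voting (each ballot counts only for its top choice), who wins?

Erikson

First-place vote totals:
  Erikson: 12
  Gupta: 4
  Hale: 9
Erikson has the most first-place votes.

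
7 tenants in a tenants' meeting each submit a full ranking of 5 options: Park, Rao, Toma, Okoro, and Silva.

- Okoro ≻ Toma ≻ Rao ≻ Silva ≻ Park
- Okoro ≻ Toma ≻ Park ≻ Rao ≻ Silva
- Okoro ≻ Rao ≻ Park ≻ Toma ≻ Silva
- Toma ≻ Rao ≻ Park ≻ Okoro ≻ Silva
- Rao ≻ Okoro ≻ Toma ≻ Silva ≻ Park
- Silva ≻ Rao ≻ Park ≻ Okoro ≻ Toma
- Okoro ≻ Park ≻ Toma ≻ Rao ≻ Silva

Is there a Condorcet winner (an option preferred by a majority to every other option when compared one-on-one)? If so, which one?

Okoro

Head-to-head results (7 voters total):
Park vs Rao: Rao wins 5–2.
Park vs Toma: Toma wins 4–3.
Park vs Okoro: Okoro wins 5–2.
Park vs Silva: Park wins 4–3.
Rao vs Toma: Toma wins 4–3.
Rao vs Okoro: Okoro wins 4–3.
Rao vs Silva: Rao wins 6–1.
Toma vs Okoro: Okoro wins 6–1.
Toma vs Silva: Toma wins 6–1.
Okoro vs Silva: Okoro wins 6–1.
Okoro beats each rival — Park (5–2), Rao (4–3), Toma (6–1), Silva (6–1) — so Okoro is the Condorcet winner.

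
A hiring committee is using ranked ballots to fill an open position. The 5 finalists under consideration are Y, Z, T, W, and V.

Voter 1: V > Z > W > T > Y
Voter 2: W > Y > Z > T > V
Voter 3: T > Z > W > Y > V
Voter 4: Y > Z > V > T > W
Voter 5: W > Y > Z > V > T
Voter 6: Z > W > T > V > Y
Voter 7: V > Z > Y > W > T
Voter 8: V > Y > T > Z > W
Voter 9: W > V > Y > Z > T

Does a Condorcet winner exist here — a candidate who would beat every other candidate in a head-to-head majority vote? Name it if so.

No Condorcet winner

Head-to-head results (9 voters total):
Y vs Z: Y wins 5–4.
Y vs T: Y wins 6–3.
Y vs W: W wins 6–3.
Y vs V: V wins 5–4.
Z vs T: Z wins 7–2.
Z vs W: Z wins 6–3.
Z vs V: Z wins 5–4.
T vs W: W wins 6–3.
T vs V: V wins 6–3.
W vs V: W wins 5–4.
No candidate beats all others: Y beats Z beats W beats Y, a majority cycle.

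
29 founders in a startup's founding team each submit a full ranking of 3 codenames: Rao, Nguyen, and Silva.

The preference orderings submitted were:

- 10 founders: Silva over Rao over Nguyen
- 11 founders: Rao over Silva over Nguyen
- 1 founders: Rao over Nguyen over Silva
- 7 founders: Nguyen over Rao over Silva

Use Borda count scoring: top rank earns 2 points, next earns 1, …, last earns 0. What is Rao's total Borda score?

41

Borda scores:
  Rao: 10·1 + 11·2 + 2 + 7·1 = 41
  Nguyen: 10·0 + 11·0 + 1 + 7·2 = 15
  Silva: 10·2 + 11·1 + 0 + 7·0 = 31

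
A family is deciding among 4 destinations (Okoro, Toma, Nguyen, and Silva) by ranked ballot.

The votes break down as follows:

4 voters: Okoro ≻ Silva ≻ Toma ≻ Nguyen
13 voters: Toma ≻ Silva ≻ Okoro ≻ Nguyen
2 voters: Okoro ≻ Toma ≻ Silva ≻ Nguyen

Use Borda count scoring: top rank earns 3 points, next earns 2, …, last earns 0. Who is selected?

Toma

Borda scores:
  Okoro: 4·3 + 13·1 + 2·3 = 31
  Toma: 4·1 + 13·3 + 2·2 = 47
  Nguyen: 4·0 + 13·0 + 2·0 = 0
  Silva: 4·2 + 13·2 + 2·1 = 36
Toma has the highest total.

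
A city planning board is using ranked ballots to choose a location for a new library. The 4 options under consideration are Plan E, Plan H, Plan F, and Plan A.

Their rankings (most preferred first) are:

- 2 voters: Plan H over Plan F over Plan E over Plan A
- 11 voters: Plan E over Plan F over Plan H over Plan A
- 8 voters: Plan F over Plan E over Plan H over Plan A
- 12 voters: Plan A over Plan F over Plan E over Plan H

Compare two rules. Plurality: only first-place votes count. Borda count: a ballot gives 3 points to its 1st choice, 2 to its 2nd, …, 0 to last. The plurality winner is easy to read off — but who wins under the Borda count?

Plurality first-place counts: Plan E 11, Plan H 2, Plan F 8, Plan A 12 → Plan A.
Borda totals: Plan E 63, Plan H 25, Plan F 74, Plan A 36 → Plan F.

Plan F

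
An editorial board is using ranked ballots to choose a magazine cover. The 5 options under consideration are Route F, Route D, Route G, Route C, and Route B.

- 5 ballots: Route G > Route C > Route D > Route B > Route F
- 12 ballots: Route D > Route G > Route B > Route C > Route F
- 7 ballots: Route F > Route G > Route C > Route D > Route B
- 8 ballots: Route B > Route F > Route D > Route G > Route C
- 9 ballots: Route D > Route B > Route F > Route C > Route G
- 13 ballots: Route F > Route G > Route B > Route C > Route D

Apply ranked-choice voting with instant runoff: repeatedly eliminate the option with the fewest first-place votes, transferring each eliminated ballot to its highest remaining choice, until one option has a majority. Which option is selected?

Round 1: Route D 21, Route F 20, Route B 8, Route G 5, Route C 0. Route C has the fewest and is eliminated.
Round 2: Route D 21, Route F 20, Route B 8, Route G 5. Route G has the fewest and is eliminated.
Round 3: Route D 26, Route F 20, Route B 8. Route B has the fewest and is eliminated.
Round 4: Route F 28, Route D 26. Route F has a majority.

Route F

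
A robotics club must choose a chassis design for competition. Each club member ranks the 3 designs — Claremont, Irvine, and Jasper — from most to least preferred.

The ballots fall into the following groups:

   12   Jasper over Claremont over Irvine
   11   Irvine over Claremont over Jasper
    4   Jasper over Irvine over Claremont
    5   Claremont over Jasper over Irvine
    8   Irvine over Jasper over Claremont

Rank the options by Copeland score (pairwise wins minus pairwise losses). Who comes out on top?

Pairwise results:
  Claremont vs Irvine: Irvine wins 23–17.
  Claremont vs Jasper: Jasper wins 24–16.
  Irvine vs Jasper: Jasper wins 21–19.
Copeland scores (wins − losses):
  Claremont: 0 − 2 = -2
  Irvine: 1 − 1 = 0
  Jasper: 2 − 0 = 2
Jasper has the best Copeland score.

Jasper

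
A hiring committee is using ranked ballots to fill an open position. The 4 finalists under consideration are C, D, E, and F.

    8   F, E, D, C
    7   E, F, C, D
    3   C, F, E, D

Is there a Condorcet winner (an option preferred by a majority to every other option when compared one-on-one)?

Yes

Head-to-head results (18 voters total):
C vs D: C wins 10–8.
C vs E: E wins 15–3.
C vs F: F wins 15–3.
D vs E: E wins 18–0.
D vs F: F wins 18–0.
E vs F: F wins 11–7.
F beats each rival — C (15–3), D (18–0), E (11–7) — so F is the Condorcet winner.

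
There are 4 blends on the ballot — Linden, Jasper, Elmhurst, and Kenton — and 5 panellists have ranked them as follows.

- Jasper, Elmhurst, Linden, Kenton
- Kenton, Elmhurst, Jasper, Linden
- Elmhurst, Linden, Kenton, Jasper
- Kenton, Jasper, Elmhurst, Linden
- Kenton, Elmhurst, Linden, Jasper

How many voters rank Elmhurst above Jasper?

Ballots ranking Elmhurst above Jasper: 3.
Ballots ranking Jasper above Elmhurst: 2.
So 3 of 5 voters prefer Elmhurst to Jasper.

3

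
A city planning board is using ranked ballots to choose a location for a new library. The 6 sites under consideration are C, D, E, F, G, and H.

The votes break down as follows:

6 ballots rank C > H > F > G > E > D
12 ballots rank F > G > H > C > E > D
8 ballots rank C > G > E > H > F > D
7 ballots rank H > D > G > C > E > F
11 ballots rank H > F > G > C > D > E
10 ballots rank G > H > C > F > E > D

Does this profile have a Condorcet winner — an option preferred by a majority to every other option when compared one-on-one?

No

Head-to-head results (54 voters total):
C vs D: C wins 47–7.
C vs E: C wins 54–0.
C vs F: C wins 31–23.
C vs G: G wins 40–14.
C vs H: H wins 40–14.
D vs E: E wins 36–18.
D vs F: F wins 47–7.
D vs G: G wins 47–7.
D vs H: H wins 54–0.
E vs F: F wins 39–15.
E vs G: G wins 54–0.
E vs H: H wins 46–8.
F vs G: F wins 29–25.
F vs H: H wins 42–12.
G vs H: G wins 30–24.
No candidate beats all others: C beats F beats G beats C, a majority cycle.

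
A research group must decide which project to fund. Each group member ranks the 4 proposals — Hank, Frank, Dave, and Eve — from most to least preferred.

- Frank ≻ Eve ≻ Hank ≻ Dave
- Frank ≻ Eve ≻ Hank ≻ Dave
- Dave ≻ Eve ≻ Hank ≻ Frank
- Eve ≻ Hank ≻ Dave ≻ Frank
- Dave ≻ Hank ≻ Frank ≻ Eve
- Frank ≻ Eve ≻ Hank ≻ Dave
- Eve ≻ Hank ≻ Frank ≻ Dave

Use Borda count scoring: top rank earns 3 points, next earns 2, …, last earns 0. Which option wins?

Borda scores:
  Hank: 1 + 1 + 1 + 2 + 2 + 1 + 2 = 10
  Frank: 3 + 3 + 0 + 0 + 1 + 3 + 1 = 11
  Dave: 0 + 0 + 3 + 1 + 3 + 0 + 0 = 7
  Eve: 2 + 2 + 2 + 3 + 0 + 2 + 3 = 14
Eve has the highest total.

Eve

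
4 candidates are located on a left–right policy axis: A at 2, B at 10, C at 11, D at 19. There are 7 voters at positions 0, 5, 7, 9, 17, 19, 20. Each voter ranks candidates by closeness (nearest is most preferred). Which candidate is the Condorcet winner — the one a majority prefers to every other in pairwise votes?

With single-peaked preferences on a line, the Condorcet winner is the candidate closest to the median voter.
The median voter (position 9) is closest to B at 10.
Check: B vs A — voters closer to B: 5 of 7.

B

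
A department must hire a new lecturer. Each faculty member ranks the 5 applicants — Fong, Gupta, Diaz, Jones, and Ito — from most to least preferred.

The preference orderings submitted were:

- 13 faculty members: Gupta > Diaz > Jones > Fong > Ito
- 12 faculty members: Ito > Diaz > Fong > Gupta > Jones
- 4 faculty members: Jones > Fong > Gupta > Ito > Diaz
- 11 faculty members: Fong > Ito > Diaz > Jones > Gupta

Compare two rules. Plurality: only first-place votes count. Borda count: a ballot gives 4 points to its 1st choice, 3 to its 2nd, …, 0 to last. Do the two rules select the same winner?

Plurality first-place counts: Fong 11, Gupta 13, Diaz 0, Jones 4, Ito 12 → Gupta.
Borda totals: Fong 93, Gupta 72, Diaz 97, Jones 53, Ito 85 → Diaz.
The two rules disagree: plurality picks Gupta, Borda picks Diaz.

No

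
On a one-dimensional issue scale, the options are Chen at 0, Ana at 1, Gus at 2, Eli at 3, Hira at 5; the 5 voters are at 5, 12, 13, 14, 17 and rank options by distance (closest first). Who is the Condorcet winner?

With single-peaked preferences on a line, the Condorcet winner is the candidate closest to the median voter.
The median voter (position 13) is closest to Hira at 5.
Check: Hira vs Gus — voters closer to Hira: 5 of 5.

Hira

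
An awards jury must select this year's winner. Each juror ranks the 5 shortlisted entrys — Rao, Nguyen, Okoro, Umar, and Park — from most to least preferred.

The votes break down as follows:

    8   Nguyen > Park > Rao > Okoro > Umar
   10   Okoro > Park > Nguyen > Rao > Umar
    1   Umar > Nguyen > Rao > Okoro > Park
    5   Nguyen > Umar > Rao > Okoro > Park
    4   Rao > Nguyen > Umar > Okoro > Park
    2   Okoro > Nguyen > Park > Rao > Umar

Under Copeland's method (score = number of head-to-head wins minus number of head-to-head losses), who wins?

Nguyen

Pairwise results:
  Rao vs Nguyen: Nguyen wins 26–4.
  Rao vs Okoro: Rao wins 18–12.
  Rao vs Umar: Rao wins 24–6.
  Rao vs Park: Park wins 20–10.
  Nguyen vs Okoro: Nguyen wins 18–12.
  Nguyen vs Umar: Nguyen wins 29–1.
  Nguyen vs Park: Nguyen wins 20–10.
  Okoro vs Umar: Okoro wins 20–10.
  Okoro vs Park: Okoro wins 22–8.
  Umar vs Park: Park wins 20–10.
Copeland scores (wins − losses):
  Rao: 2 − 2 = 0
  Nguyen: 4 − 0 = 4
  Okoro: 2 − 2 = 0
  Umar: 0 − 4 = -4
  Park: 2 − 2 = 0
Nguyen has the best Copeland score.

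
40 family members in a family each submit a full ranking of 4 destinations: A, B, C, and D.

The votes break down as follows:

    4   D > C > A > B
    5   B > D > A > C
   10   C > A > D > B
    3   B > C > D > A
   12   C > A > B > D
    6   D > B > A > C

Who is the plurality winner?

First-place vote totals:
  A: 0
  B: 8
  C: 22
  D: 10
C has the most first-place votes.

C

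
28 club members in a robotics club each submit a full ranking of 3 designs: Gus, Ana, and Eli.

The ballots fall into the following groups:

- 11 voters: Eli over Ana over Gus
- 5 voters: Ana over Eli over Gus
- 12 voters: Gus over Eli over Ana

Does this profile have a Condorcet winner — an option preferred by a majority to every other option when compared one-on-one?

Yes

Head-to-head results (28 voters total):
Gus vs Ana: Ana wins 16–12.
Gus vs Eli: Eli wins 16–12.
Ana vs Eli: Eli wins 23–5.
Eli beats each rival — Gus (16–12), Ana (23–5) — so Eli is the Condorcet winner.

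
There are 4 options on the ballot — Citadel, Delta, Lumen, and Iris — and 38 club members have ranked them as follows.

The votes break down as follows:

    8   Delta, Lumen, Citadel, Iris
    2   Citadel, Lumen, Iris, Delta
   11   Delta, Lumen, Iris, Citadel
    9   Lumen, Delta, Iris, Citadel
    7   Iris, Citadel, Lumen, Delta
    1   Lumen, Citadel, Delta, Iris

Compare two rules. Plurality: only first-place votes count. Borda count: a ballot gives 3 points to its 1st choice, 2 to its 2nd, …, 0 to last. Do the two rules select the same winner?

Plurality first-place counts: Citadel 2, Delta 19, Lumen 10, Iris 7 → Delta.
Borda totals: Citadel 30, Delta 76, Lumen 79, Iris 43 → Lumen.
The two rules disagree: plurality picks Delta, Borda picks Lumen.

No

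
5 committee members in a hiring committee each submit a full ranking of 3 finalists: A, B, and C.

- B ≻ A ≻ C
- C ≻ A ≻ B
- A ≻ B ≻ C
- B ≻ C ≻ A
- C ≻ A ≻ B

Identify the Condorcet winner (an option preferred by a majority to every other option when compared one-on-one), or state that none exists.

None — there is no Condorcet winner

Head-to-head results (5 voters total):
A vs B: A wins 3–2.
A vs C: C wins 3–2.
B vs C: B wins 3–2.
No candidate beats all others: A beats B beats C beats A, a majority cycle.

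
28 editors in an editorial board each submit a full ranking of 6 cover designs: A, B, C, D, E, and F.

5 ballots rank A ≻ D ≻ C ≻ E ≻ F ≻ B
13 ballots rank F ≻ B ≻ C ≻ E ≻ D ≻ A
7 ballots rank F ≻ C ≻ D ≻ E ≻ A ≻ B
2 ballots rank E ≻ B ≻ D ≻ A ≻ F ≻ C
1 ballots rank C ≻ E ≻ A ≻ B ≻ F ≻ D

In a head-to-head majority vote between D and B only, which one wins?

Ballots ranking D above B: 5+7 = 12.
Ballots ranking B above D: 13+2+1 = 16.
B wins the head-to-head, 16–12.

B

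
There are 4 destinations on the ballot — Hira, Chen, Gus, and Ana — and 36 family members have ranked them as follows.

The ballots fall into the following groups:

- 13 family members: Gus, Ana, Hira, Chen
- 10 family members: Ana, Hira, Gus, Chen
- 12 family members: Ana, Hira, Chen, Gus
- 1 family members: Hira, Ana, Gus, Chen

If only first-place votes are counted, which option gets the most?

Ana

First-place vote totals:
  Hira: 1
  Chen: 0
  Gus: 13
  Ana: 22
Ana has the most first-place votes.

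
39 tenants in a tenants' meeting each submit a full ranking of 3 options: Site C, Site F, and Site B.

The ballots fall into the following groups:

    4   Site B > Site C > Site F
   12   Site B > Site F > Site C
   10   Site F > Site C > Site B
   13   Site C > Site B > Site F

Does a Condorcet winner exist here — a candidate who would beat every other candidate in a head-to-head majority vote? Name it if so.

None — there is no Condorcet winner

Head-to-head results (39 voters total):
Site C vs Site F: Site F wins 22–17.
Site C vs Site B: Site C wins 23–16.
Site F vs Site B: Site B wins 29–10.
No candidate beats all others: Site C beats Site B beats Site F beats Site C, a majority cycle.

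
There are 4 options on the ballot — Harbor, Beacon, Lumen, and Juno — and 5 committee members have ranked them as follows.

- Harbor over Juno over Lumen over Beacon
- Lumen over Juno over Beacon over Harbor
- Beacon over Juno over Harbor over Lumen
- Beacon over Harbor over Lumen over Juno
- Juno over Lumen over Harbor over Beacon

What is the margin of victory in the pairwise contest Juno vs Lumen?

Ballots ranking Juno above Lumen: 3.
Ballots ranking Lumen above Juno: 2.
Juno wins 3–2, a margin of 1.

1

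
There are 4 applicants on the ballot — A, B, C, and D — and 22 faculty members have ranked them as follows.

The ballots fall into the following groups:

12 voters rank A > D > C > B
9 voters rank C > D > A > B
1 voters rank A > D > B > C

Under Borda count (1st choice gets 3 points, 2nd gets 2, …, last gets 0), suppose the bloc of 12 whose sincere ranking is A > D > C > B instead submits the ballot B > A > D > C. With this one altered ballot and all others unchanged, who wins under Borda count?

Borda totals with the altered ballot: A 36, B 37, C 27, D 32.
The switch changes the winner from A to B.

B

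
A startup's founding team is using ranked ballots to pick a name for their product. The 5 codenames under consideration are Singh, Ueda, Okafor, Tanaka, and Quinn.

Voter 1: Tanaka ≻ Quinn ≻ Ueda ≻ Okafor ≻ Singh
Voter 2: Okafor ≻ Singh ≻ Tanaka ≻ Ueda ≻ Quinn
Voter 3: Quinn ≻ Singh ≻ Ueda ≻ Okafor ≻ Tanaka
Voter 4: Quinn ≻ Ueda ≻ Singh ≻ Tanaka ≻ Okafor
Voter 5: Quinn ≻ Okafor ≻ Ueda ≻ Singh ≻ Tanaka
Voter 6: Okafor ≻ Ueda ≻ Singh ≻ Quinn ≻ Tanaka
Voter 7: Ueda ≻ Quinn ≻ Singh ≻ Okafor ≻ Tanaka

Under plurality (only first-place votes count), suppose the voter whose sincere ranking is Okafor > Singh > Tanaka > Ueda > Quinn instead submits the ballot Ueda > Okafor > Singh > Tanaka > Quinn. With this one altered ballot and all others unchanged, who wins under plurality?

Quinn

First-place totals with the altered ballot: Singh 0, Ueda 2, Okafor 1, Tanaka 1, Quinn 3.
The winner is unchanged: still Quinn.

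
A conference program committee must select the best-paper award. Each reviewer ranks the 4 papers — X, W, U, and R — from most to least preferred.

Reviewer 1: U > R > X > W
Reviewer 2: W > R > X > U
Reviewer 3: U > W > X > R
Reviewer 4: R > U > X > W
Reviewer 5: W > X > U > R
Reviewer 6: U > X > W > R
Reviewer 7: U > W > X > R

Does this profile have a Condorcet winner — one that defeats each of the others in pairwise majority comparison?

Head-to-head results (7 voters total):
X vs W: W wins 4–3.
X vs U: U wins 5–2.
X vs R: X wins 4–3.
W vs U: U wins 5–2.
W vs R: W wins 5–2.
U vs R: U wins 5–2.
U beats each rival — X (5–2), W (5–2), R (5–2) — so U is the Condorcet winner.

Yes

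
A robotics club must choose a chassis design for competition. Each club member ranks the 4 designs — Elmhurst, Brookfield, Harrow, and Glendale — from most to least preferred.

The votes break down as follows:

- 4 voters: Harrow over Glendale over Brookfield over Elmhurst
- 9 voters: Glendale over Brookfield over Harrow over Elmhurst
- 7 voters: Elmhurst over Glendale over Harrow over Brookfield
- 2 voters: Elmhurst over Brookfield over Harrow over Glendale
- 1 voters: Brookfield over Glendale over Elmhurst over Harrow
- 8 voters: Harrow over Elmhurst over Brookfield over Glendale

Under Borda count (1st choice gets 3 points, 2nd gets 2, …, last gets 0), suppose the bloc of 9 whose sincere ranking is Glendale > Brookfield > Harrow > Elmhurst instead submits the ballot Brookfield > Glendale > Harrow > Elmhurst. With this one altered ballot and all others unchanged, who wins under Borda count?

Borda totals with the altered ballot: Elmhurst 44, Brookfield 46, Harrow 54, Glendale 42.
The winner is unchanged: still Harrow.

Harrow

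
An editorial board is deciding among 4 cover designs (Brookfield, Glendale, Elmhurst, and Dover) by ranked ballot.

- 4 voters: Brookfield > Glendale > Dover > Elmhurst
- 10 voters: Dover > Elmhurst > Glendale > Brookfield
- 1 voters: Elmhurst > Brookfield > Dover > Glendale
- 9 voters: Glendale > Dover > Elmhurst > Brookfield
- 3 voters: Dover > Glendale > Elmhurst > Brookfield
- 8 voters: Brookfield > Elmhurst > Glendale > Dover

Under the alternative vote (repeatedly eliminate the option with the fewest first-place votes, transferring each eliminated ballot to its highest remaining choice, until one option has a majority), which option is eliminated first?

Round 1: Dover 13, Brookfield 12, Glendale 9, Elmhurst 1. Elmhurst has the fewest and is eliminated.
Round 2: Brookfield 13, Dover 13, Glendale 9. Glendale has the fewest and is eliminated.
Round 3: Dover 22, Brookfield 13. Dover has a majority.

Elmhurst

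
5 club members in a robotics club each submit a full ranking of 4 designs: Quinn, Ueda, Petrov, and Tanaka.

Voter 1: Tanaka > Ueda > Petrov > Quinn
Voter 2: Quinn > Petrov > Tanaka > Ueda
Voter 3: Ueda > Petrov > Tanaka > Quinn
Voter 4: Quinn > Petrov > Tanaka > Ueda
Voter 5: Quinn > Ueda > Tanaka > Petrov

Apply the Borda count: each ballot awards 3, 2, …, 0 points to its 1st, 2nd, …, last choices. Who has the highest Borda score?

Borda scores:
  Quinn: 0 + 3 + 0 + 3 + 3 = 9
  Ueda: 2 + 0 + 3 + 0 + 2 = 7
  Petrov: 1 + 2 + 2 + 2 + 0 = 7
  Tanaka: 3 + 1 + 1 + 1 + 1 = 7
Quinn has the highest total.

Quinn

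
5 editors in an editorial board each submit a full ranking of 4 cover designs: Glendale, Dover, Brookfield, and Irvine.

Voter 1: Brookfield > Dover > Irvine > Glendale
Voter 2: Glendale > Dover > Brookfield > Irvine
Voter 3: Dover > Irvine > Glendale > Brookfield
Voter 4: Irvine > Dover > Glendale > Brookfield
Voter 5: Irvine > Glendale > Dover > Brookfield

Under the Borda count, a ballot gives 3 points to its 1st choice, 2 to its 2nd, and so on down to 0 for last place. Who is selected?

Borda scores:
  Glendale: 0 + 3 + 1 + 1 + 2 = 7
  Dover: 2 + 2 + 3 + 2 + 1 = 10
  Brookfield: 3 + 1 + 0 + 0 + 0 = 4
  Irvine: 1 + 0 + 2 + 3 + 3 = 9
Dover has the highest total.

Dover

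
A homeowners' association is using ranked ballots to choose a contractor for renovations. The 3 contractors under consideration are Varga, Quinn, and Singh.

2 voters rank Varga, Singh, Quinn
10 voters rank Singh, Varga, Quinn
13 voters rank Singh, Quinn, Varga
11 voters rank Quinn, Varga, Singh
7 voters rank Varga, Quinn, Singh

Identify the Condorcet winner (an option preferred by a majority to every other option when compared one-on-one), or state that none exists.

Singh

Head-to-head results (43 voters total):
Varga vs Quinn: Quinn wins 24–19.
Varga vs Singh: Singh wins 23–20.
Quinn vs Singh: Singh wins 25–18.
Singh beats each rival — Varga (23–20), Quinn (25–18) — so Singh is the Condorcet winner.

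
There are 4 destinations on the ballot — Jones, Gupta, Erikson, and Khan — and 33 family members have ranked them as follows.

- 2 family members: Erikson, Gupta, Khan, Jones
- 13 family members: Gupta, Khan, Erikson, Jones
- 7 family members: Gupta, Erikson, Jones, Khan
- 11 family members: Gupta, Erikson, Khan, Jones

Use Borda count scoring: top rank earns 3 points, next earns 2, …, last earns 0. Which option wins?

Borda scores:
  Jones: 2·0 + 13·0 + 7·1 + 11·0 = 7
  Gupta: 2·2 + 13·3 + 7·3 + 11·3 = 97
  Erikson: 2·3 + 13·1 + 7·2 + 11·2 = 55
  Khan: 2·1 + 13·2 + 7·0 + 11·1 = 39
Gupta has the highest total.

Gupta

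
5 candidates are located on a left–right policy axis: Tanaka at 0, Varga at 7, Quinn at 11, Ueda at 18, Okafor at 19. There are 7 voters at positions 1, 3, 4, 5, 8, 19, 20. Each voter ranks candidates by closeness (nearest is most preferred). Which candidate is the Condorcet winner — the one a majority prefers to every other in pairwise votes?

With single-peaked preferences on a line, the Condorcet winner is the candidate closest to the median voter.
The median voter (position 5) is closest to Varga at 7.
Check: Varga vs Quinn — voters closer to Varga: 5 of 7.

Varga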